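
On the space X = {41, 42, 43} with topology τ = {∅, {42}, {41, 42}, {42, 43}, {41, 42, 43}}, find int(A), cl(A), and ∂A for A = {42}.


int(A) = {42}, cl(A) = {41, 42, 43}, ∂A = {41, 43}.

Closed sets in (X, τ) are complements of opens:
  closed(X, τ) = {∅, {41}, {43}, {41, 43}, {41, 42, 43}}.
int(A) = ⋃ {U ∈ τ : U ⊆ A}. Opens contained in A: ∅, {42}.
Taking the union of these: int(A) = {42}.
cl(A) = ⋂ {C closed : A ⊆ C}. Closed sets containing A: {41, 42, 43}.
Intersecting these: cl(A) = {41, 42, 43}.
∂A = cl(A) ∖ int(A) = {41, 42, 43} ∖ {42} = {41, 43}.


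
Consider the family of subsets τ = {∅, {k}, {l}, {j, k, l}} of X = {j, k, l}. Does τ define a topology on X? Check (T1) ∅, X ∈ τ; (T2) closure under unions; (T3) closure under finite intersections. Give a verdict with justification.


τ is NOT a topology on X.

Axiom (T1): ∅ ∈ τ? Yes; X ∈ τ? Yes.
Axiom (T2/T3): check pairwise unions and intersections of members of τ.
Counterexample for (T2): {k} ∪ {l} = {k, l} ∉ τ. Therefore τ is NOT a topology.


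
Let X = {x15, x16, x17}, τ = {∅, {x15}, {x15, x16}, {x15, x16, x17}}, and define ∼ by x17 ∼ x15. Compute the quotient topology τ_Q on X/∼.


X/∼ = {[x15=x17], [x16]}; |τ_Q| = 2.

Equivalence classes: [x15=x17], [x16].
Quotient map π: X → X/∼ sends x15 ↦ [x15=x17], x16 ↦ [x16], x17 ↦ [x15=x17].
For each subset V ⊆ X/∼, compute π^{-1}(V) ⊆ X and check whether π^{-1}(V) ∈ τ. V is open in τ_Q iff π^{-1}(V) ∈ τ.
  V = {}: π^{-1}(V) = ∅ ∈ τ ✓.
  V = {[x15=x17]}: π^{-1}(V) = {x15, x17} ∉ τ ✗.
  V = {[x16]}: π^{-1}(V) = {x16} ∉ τ ✗.
  V = {[x15=x17], [x16]}: π^{-1}(V) = {x15, x16, x17} ∈ τ ✓.
Open sets in the quotient: τ_Q = {{}, {[x15=x17], [x16]}} (2 elements).


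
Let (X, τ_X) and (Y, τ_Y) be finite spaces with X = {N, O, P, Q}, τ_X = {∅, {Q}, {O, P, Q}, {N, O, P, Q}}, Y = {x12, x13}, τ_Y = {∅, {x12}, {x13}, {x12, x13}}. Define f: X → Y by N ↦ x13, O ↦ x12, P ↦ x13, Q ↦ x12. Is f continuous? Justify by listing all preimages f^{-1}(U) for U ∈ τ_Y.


f is NOT continuous.

Compute f^{-1}(U) for each U ∈ τ_Y:
  U = ∅: f^{-1}(U) = ∅ ∈ τ_X ✓.
  U = {x12}: f^{-1}(U) = {O, Q} ∉ τ_X ✗.
  U = {x13}: f^{-1}(U) = {N, P} ∉ τ_X ✗.
  U = {x12, x13}: f^{-1}(U) = {N, O, P, Q} ∈ τ_X ✓.
Found U = {x12} with f^{-1}(U) = {O, Q} not in τ_X. Therefore f is NOT continuous.


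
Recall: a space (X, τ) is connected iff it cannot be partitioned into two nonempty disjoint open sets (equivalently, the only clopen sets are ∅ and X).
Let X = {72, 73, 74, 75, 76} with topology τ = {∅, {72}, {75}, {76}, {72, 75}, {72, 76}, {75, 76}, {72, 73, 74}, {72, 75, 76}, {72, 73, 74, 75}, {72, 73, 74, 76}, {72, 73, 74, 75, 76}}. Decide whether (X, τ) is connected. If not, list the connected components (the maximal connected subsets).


(X, τ) is disconnected; components = [{75}, {76}, {72, 73, 74}].

Find clopen sets (U ∈ τ with X ∖ U ∈ τ):
  U = ∅, X ∖ U = {72, 73, 74, 75, 76} — both open, so U is clopen.
  U = {75}, X ∖ U = {72, 73, 74, 76} — both open, so U is clopen.
  U = {76}, X ∖ U = {72, 73, 74, 75} — both open, so U is clopen.
  U = {75, 76}, X ∖ U = {72, 73, 74} — both open, so U is clopen.
  U = {72, 73, 74}, X ∖ U = {75, 76} — both open, so U is clopen.
  U = {72, 73, 74, 75}, X ∖ U = {76} — both open, so U is clopen.
  U = {72, 73, 74, 76}, X ∖ U = {75} — both open, so U is clopen.
  U = {72, 73, 74, 75, 76}, X ∖ U = ∅ — both open, so U is clopen.
Nontrivial clopen(s) exist: e.g. {76}. So (X, τ) is disconnected.
Compute connected components by grouping points that agree on all clopens:
  component: {75}
  component: {76}
  component: {72, 73, 74}


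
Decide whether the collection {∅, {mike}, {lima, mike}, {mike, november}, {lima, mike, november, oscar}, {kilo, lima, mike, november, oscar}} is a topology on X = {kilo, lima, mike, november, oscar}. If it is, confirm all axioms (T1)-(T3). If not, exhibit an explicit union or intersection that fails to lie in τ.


τ is NOT a topology on X.

Axiom (T1): ∅ ∈ τ? Yes; X ∈ τ? Yes.
Axiom (T2/T3): check pairwise unions and intersections of members of τ.
Counterexample for (T2): {lima, mike} ∪ {mike, november} = {lima, mike, november} ∉ τ. Therefore τ is NOT a topology.


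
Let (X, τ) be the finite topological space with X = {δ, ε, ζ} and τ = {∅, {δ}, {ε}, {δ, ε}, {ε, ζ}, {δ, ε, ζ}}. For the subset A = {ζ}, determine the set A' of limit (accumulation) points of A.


A' = ∅

For each x ∈ X, list the open sets U ∈ τ with x ∈ U, then check whether U ∩ (A ∖ {x}) ≠ ∅ for every such U.
  x = δ: open {δ} ∋ x has {δ} ∩ (A ∖ {δ}) = ∅, so x is NOT a limit point.
  x = ε: open {ε} ∋ x has {ε} ∩ (A ∖ {ε}) = ∅, so x is NOT a limit point.
  x = ζ: open {ε, ζ} ∋ x has {ε, ζ} ∩ (A ∖ {ζ}) = ∅, so x is NOT a limit point.
Collecting: A' = ∅.


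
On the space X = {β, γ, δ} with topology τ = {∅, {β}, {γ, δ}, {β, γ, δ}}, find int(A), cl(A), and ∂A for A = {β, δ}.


int(A) = {β}, cl(A) = {β, γ, δ}, ∂A = {γ, δ}.

Closed sets in (X, τ) are complements of opens:
  closed(X, τ) = {∅, {β}, {γ, δ}, {β, γ, δ}}.
int(A) = ⋃ {U ∈ τ : U ⊆ A}. Opens contained in A: ∅, {β}.
Taking the union of these: int(A) = {β}.
cl(A) = ⋂ {C closed : A ⊆ C}. Closed sets containing A: {β, γ, δ}.
Intersecting these: cl(A) = {β, γ, δ}.
∂A = cl(A) ∖ int(A) = {β, γ, δ} ∖ {β} = {γ, δ}.


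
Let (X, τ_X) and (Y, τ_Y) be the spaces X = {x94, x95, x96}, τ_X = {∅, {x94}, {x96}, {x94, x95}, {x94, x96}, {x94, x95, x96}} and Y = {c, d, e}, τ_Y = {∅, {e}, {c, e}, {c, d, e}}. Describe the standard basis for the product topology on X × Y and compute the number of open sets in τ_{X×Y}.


Basis B = {∅ × ∅, {x94} × {e}, {x96} × {e}, {x94} × {c, e}, {x94, x95} × {e}, {x94, x96} × {e}, {x96} × {c, e}, {x94} × {c, d, e}, {x94, x95, x96} × {e}, {x96} × {c, d, e}, {x94, x95} × {c, e}, {x94, x96} × {c, e}, {x94, x95} × {c, d, e}, {x94, x96} × {c, d, e}, {x94, x95, x96} × {c, e}, {x94, x95, x96} × {c, d, e}}; |τ_{X×Y}| = 40.

Enumerate products U × V with U ∈ τ_X, V ∈ τ_Y (deduplicated):
  ∅ × ∅ = {} (∅)
  {x94} × {e} = {(x94,e)}
  {x96} × {e} = {(x96,e)}
  {x94} × {c, e} = {(x94,c), (x94,e)}
  {x94, x95} × {e} = {(x94,e), (x95,e)}
  {x94, x96} × {e} = {(x94,e), (x96,e)}
  {x96} × {c, e} = {(x96,c), (x96,e)}
  {x94} × {c, d, e} = {(x94,c), (x94,d), (x94,e)}
  {x94, x95, x96} × {e} = {(x94,e), (x95,e), (x96,e)}
  {x96} × {c, d, e} = {(x96,c), (x96,d), (x96,e)}
  {x94, x95} × {c, e} = {(x94,c), (x94,e), (x95,c), (x95,e)}
  {x94, x96} × {c, e} = {(x94,c), (x94,e), (x96,c), (x96,e)}
  {x94, x95} × {c, d, e} = {(x94,c), (x94,d), (x94,e), (x95,c), (x95,d), (x95,e)}
  {x94, x96} × {c, d, e} = {(x94,c), (x94,d), (x94,e), (x96,c), (x96,d), (x96,e)}
  {x94, x95, x96} × {c, e} = {(x94,c), (x94,e), (x95,c), (x95,e), (x96,c), (x96,e)}
  {x94, x95, x96} × {c, d, e} = {(x94,c), (x94,d), (x94,e), (x95,c), (x95,d), (x95,e), (x96,c), (x96,d), (x96,e)}
These 16 distinct sets form the basis B.
Close under arbitrary unions to get τ_{X×Y}; counting gives |τ_{X×Y}| = 40.


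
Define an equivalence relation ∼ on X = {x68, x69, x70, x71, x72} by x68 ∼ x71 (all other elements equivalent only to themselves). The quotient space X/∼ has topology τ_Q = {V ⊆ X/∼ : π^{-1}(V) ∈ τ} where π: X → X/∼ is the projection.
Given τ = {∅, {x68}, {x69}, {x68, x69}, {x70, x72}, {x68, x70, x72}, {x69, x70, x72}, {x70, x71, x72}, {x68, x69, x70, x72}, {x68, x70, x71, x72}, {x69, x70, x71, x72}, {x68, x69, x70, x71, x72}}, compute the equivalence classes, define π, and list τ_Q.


X/∼ = {[x68=x71], [x69], [x70], [x72]}; |τ_Q| = 6.

Equivalence classes: [x68=x71], [x69], [x70], [x72].
Quotient map π: X → X/∼ sends x68 ↦ [x68=x71], x69 ↦ [x69], x70 ↦ [x70], x71 ↦ [x68=x71], x72 ↦ [x72].
For each subset V ⊆ X/∼, compute π^{-1}(V) ⊆ X and check whether π^{-1}(V) ∈ τ. V is open in τ_Q iff π^{-1}(V) ∈ τ.
  V = {}: π^{-1}(V) = ∅ ∈ τ ✓.
  V = {[x68=x71]}: π^{-1}(V) = {x68, x71} ∉ τ ✗.
  V = {[x69]}: π^{-1}(V) = {x69} ∈ τ ✓.
  V = {[x68=x71], [x69]}: π^{-1}(V) = {x68, x69, x71} ∉ τ ✗.
  V = {[x70]}: π^{-1}(V) = {x70} ∉ τ ✗.
  V = {[x68=x71], [x70]}: π^{-1}(V) = {x68, x70, x71} ∉ τ ✗.
  V = {[x69], [x70]}: π^{-1}(V) = {x69, x70} ∉ τ ✗.
  V = {[x68=x71], [x69], [x70]}: π^{-1}(V) = {x68, x69, x70, x71} ∉ τ ✗.
  V = {[x72]}: π^{-1}(V) = {x72} ∉ τ ✗.
  V = {[x68=x71], [x72]}: π^{-1}(V) = {x68, x71, x72} ∉ τ ✗.
  V = {[x69], [x72]}: π^{-1}(V) = {x69, x72} ∉ τ ✗.
  V = {[x68=x71], [x69], [x72]}: π^{-1}(V) = {x68, x69, x71, x72} ∉ τ ✗.
  V = {[x70], [x72]}: π^{-1}(V) = {x70, x72} ∈ τ ✓.
  V = {[x68=x71], [x70], [x72]}: π^{-1}(V) = {x68, x70, x71, x72} ∈ τ ✓.
  V = {[x69], [x70], [x72]}: π^{-1}(V) = {x69, x70, x72} ∈ τ ✓.
  V = {[x68=x71], [x69], [x70], [x72]}: π^{-1}(V) = {x68, x69, x70, x71, x72} ∈ τ ✓.
Open sets in the quotient: τ_Q = {{}, {[x69]}, {[x70], [x72]}, {[x68=x71], [x70], [x72]}, {[x69], [x70], [x72]}, {[x68=x71], [x69], [x70], [x72]}} (6 elements).


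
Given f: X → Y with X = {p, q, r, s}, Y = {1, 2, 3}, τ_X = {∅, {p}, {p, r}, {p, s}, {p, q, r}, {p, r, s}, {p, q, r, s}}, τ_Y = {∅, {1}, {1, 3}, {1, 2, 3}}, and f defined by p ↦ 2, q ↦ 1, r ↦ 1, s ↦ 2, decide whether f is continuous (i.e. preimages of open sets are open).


f is NOT continuous.

Compute f^{-1}(U) for each U ∈ τ_Y:
  U = ∅: f^{-1}(U) = ∅ ∈ τ_X ✓.
  U = {1}: f^{-1}(U) = {q, r} ∉ τ_X ✗.
  U = {1, 3}: f^{-1}(U) = {q, r} ∉ τ_X ✗.
  U = {1, 2, 3}: f^{-1}(U) = {p, q, r, s} ∈ τ_X ✓.
Found U = {1} with f^{-1}(U) = {q, r} not in τ_X. Therefore f is NOT continuous.


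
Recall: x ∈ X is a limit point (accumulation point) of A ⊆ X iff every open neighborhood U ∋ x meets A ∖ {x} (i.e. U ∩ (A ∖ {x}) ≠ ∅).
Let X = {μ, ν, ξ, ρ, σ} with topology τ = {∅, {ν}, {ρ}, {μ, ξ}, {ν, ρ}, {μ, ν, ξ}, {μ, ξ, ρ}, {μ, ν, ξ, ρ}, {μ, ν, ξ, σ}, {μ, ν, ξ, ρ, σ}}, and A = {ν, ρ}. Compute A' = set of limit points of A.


A' = {σ}

For each x ∈ X, list the open sets U ∈ τ with x ∈ U, then check whether U ∩ (A ∖ {x}) ≠ ∅ for every such U.
  x = μ: open {μ, ξ} ∋ x has {μ, ξ} ∩ (A ∖ {μ}) = ∅, so x is NOT a limit point.
  x = ν: open {ν} ∋ x has {ν} ∩ (A ∖ {ν}) = ∅, so x is NOT a limit point.
  x = ξ: open {μ, ξ} ∋ x has {μ, ξ} ∩ (A ∖ {ξ}) = ∅, so x is NOT a limit point.
  x = ρ: open {ρ} ∋ x has {ρ} ∩ (A ∖ {ρ}) = ∅, so x is NOT a limit point.
  x = σ: opens ∋ x are {μ, ν, ξ, σ}, {μ, ν, ξ, ρ, σ}; each meets A ∖ {σ}, so x IS a limit point.
Collecting: A' = {σ}.


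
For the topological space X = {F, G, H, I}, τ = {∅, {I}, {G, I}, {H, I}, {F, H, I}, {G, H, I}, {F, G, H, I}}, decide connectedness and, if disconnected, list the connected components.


(X, τ) is connected.

Find clopen sets (U ∈ τ with X ∖ U ∈ τ):
  U = ∅, X ∖ U = {F, G, H, I} — both open, so U is clopen.
  U = {F, G, H, I}, X ∖ U = ∅ — both open, so U is clopen.
Only trivial clopens (∅ and X) exist, so (X, τ) is connected.
Compute connected components by grouping points that agree on all clopens:
  component: {F, G, H, I}


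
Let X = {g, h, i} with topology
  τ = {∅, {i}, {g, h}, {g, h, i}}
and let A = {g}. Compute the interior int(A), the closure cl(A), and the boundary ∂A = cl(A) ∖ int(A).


int(A) = ∅, cl(A) = {g, h}, ∂A = {g, h}.

Closed sets in (X, τ) are complements of opens:
  closed(X, τ) = {∅, {i}, {g, h}, {g, h, i}}.
int(A) = ⋃ {U ∈ τ : U ⊆ A}. Opens contained in A: ∅.
Taking the union of these: int(A) = ∅.
cl(A) = ⋂ {C closed : A ⊆ C}. Closed sets containing A: {g, h}, {g, h, i}.
Intersecting these: cl(A) = {g, h}.
∂A = cl(A) ∖ int(A) = {g, h} ∖ ∅ = {g, h}.


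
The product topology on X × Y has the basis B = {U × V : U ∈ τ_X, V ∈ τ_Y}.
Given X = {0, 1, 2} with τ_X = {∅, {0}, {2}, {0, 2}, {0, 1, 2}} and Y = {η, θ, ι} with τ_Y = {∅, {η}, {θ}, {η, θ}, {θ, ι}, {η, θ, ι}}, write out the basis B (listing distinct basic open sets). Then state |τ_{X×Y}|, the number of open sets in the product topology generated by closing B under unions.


Basis B = {∅ × ∅, {0} × {η}, {0} × {θ}, {2} × {η}, {2} × {θ}, {0} × {η, θ}, {0, 2} × {η}, {0} × {θ, ι}, {0, 2} × {θ}, {2} × {η, θ}, {2} × {θ, ι}, {0} × {η, θ, ι}, {0, 1, 2} × {η}, {0, 1, 2} × {θ}, {2} × {η, θ, ι}, {0, 2} × {η, θ}, {0, 2} × {θ, ι}, {0, 2} × {η, θ, ι}, {0, 1, 2} × {η, θ}, {0, 1, 2} × {θ, ι}, {0, 1, 2} × {η, θ, ι}}; |τ_{X×Y}| = 70.

Enumerate products U × V with U ∈ τ_X, V ∈ τ_Y (deduplicated):
  ∅ × ∅ = {} (∅)
  {0} × {η} = {(0,η)}
  {0} × {θ} = {(0,θ)}
  {2} × {η} = {(2,η)}
  {2} × {θ} = {(2,θ)}
  {0} × {η, θ} = {(0,η), (0,θ)}
  {0, 2} × {η} = {(0,η), (2,η)}
  {0} × {θ, ι} = {(0,θ), (0,ι)}
  {0, 2} × {θ} = {(0,θ), (2,θ)}
  {2} × {η, θ} = {(2,η), (2,θ)}
  {2} × {θ, ι} = {(2,θ), (2,ι)}
  {0} × {η, θ, ι} = {(0,η), (0,θ), (0,ι)}
  {0, 1, 2} × {η} = {(0,η), (1,η), (2,η)}
  {0, 1, 2} × {θ} = {(0,θ), (1,θ), (2,θ)}
  {2} × {η, θ, ι} = {(2,η), (2,θ), (2,ι)}
  {0, 2} × {η, θ} = {(0,η), (0,θ), (2,η), (2,θ)}
  {0, 2} × {θ, ι} = {(0,θ), (0,ι), (2,θ), (2,ι)}
  {0, 2} × {η, θ, ι} = {(0,η), (0,θ), (0,ι), (2,η), (2,θ), (2,ι)}
  {0, 1, 2} × {η, θ} = {(0,η), (0,θ), (1,η), (1,θ), (2,η), (2,θ)}
  {0, 1, 2} × {θ, ι} = {(0,θ), (0,ι), (1,θ), (1,ι), (2,θ), (2,ι)}
  {0, 1, 2} × {η, θ, ι} = {(0,η), (0,θ), (0,ι), (1,η), (1,θ), (1,ι), (2,η), (2,θ), (2,ι)}
These 21 distinct sets form the basis B.
Close under arbitrary unions to get τ_{X×Y}; counting gives |τ_{X×Y}| = 70.


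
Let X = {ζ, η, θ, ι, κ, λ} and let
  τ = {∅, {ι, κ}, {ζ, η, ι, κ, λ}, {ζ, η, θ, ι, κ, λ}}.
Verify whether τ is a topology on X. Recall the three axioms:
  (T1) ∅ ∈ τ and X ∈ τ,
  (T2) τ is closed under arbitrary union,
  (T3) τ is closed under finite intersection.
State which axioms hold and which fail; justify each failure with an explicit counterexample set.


τ IS a topology on X.

Axiom (T1): ∅ ∈ τ? Yes; X ∈ τ? Yes.
Axiom (T2/T3): check pairwise unions and intersections of members of τ.
All pairwise intersections and unions checked — each lies in τ. Therefore τ satisfies (T1), (T2), (T3): it IS a topology on X.


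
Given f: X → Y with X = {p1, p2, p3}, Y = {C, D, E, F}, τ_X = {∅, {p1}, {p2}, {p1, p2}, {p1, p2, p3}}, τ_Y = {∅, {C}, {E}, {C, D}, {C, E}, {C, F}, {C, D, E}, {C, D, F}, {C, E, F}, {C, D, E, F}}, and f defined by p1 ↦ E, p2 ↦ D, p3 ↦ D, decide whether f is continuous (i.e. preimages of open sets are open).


f is NOT continuous.

Compute f^{-1}(U) for each U ∈ τ_Y:
  U = ∅: f^{-1}(U) = ∅ ∈ τ_X ✓.
  U = {C}: f^{-1}(U) = ∅ ∈ τ_X ✓.
  U = {E}: f^{-1}(U) = {p1} ∈ τ_X ✓.
  U = {C, D}: f^{-1}(U) = {p2, p3} ∉ τ_X ✗.
  U = {C, E}: f^{-1}(U) = {p1} ∈ τ_X ✓.
  U = {C, F}: f^{-1}(U) = ∅ ∈ τ_X ✓.
  U = {C, D, E}: f^{-1}(U) = {p1, p2, p3} ∈ τ_X ✓.
  U = {C, D, F}: f^{-1}(U) = {p2, p3} ∉ τ_X ✗.
  U = {C, E, F}: f^{-1}(U) = {p1} ∈ τ_X ✓.
  U = {C, D, E, F}: f^{-1}(U) = {p1, p2, p3} ∈ τ_X ✓.
Found U = {C, D} with f^{-1}(U) = {p2, p3} not in τ_X. Therefore f is NOT continuous.


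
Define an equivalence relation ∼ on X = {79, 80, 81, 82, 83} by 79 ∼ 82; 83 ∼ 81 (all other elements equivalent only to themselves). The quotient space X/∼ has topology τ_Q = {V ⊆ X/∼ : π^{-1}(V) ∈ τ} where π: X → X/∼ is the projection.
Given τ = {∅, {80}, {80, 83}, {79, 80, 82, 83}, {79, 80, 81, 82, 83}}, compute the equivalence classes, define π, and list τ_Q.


X/∼ = {[79=82], [80], [81=83]}; |τ_Q| = 3.

Equivalence classes: [79=82], [80], [81=83].
Quotient map π: X → X/∼ sends 79 ↦ [79=82], 80 ↦ [80], 81 ↦ [81=83], 82 ↦ [79=82], 83 ↦ [81=83].
For each subset V ⊆ X/∼, compute π^{-1}(V) ⊆ X and check whether π^{-1}(V) ∈ τ. V is open in τ_Q iff π^{-1}(V) ∈ τ.
  V = {}: π^{-1}(V) = ∅ ∈ τ ✓.
  V = {[79=82]}: π^{-1}(V) = {79, 82} ∉ τ ✗.
  V = {[80]}: π^{-1}(V) = {80} ∈ τ ✓.
  V = {[79=82], [80]}: π^{-1}(V) = {79, 80, 82} ∉ τ ✗.
  V = {[81=83]}: π^{-1}(V) = {81, 83} ∉ τ ✗.
  V = {[79=82], [81=83]}: π^{-1}(V) = {79, 81, 82, 83} ∉ τ ✗.
  V = {[80], [81=83]}: π^{-1}(V) = {80, 81, 83} ∉ τ ✗.
  V = {[79=82], [80], [81=83]}: π^{-1}(V) = {79, 80, 81, 82, 83} ∈ τ ✓.
Open sets in the quotient: τ_Q = {{}, {[80]}, {[79=82], [80], [81=83]}} (3 elements).


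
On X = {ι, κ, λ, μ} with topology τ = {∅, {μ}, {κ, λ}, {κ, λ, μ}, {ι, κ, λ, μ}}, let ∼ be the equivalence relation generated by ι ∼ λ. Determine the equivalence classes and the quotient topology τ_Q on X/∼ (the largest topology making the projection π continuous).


X/∼ = {[ι=λ], [κ], [μ]}; |τ_Q| = 3.

Equivalence classes: [ι=λ], [κ], [μ].
Quotient map π: X → X/∼ sends ι ↦ [ι=λ], κ ↦ [κ], λ ↦ [ι=λ], μ ↦ [μ].
For each subset V ⊆ X/∼, compute π^{-1}(V) ⊆ X and check whether π^{-1}(V) ∈ τ. V is open in τ_Q iff π^{-1}(V) ∈ τ.
  V = {}: π^{-1}(V) = ∅ ∈ τ ✓.
  V = {[ι=λ]}: π^{-1}(V) = {ι, λ} ∉ τ ✗.
  V = {[κ]}: π^{-1}(V) = {κ} ∉ τ ✗.
  V = {[ι=λ], [κ]}: π^{-1}(V) = {ι, κ, λ} ∉ τ ✗.
  V = {[μ]}: π^{-1}(V) = {μ} ∈ τ ✓.
  V = {[ι=λ], [μ]}: π^{-1}(V) = {ι, λ, μ} ∉ τ ✗.
  V = {[κ], [μ]}: π^{-1}(V) = {κ, μ} ∉ τ ✗.
  V = {[ι=λ], [κ], [μ]}: π^{-1}(V) = {ι, κ, λ, μ} ∈ τ ✓.
Open sets in the quotient: τ_Q = {{}, {[μ]}, {[ι=λ], [κ], [μ]}} (3 elements).


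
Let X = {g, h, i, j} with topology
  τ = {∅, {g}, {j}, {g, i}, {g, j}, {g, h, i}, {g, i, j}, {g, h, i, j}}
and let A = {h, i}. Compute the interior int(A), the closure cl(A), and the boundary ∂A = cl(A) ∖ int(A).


int(A) = ∅, cl(A) = {h, i}, ∂A = {h, i}.

Closed sets in (X, τ) are complements of opens:
  closed(X, τ) = {∅, {h}, {j}, {h, i}, {h, j}, {g, h, i}, {h, i, j}, {g, h, i, j}}.
int(A) = ⋃ {U ∈ τ : U ⊆ A}. Opens contained in A: ∅.
Taking the union of these: int(A) = ∅.
cl(A) = ⋂ {C closed : A ⊆ C}. Closed sets containing A: {h, i}, {g, h, i}, {h, i, j}, {g, h, i, j}.
Intersecting these: cl(A) = {h, i}.
∂A = cl(A) ∖ int(A) = {h, i} ∖ ∅ = {h, i}.


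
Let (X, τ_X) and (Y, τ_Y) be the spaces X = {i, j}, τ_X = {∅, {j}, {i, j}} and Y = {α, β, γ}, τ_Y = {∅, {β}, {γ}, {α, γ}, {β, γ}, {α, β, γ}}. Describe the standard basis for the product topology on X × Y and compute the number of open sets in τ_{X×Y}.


Basis B = {∅ × ∅, {j} × {β}, {j} × {γ}, {i, j} × {β}, {i, j} × {γ}, {j} × {α, γ}, {j} × {β, γ}, {j} × {α, β, γ}, {i, j} × {α, γ}, {i, j} × {β, γ}, {i, j} × {α, β, γ}}; |τ_{X×Y}| = 18.

Enumerate products U × V with U ∈ τ_X, V ∈ τ_Y (deduplicated):
  ∅ × ∅ = {} (∅)
  {j} × {β} = {(j,β)}
  {j} × {γ} = {(j,γ)}
  {i, j} × {β} = {(i,β), (j,β)}
  {i, j} × {γ} = {(i,γ), (j,γ)}
  {j} × {α, γ} = {(j,α), (j,γ)}
  {j} × {β, γ} = {(j,β), (j,γ)}
  {j} × {α, β, γ} = {(j,α), (j,β), (j,γ)}
  {i, j} × {α, γ} = {(i,α), (i,γ), (j,α), (j,γ)}
  {i, j} × {β, γ} = {(i,β), (i,γ), (j,β), (j,γ)}
  {i, j} × {α, β, γ} = {(i,α), (i,β), (i,γ), (j,α), (j,β), (j,γ)}
These 11 distinct sets form the basis B.
Close under arbitrary unions to get τ_{X×Y}; counting gives |τ_{X×Y}| = 18.


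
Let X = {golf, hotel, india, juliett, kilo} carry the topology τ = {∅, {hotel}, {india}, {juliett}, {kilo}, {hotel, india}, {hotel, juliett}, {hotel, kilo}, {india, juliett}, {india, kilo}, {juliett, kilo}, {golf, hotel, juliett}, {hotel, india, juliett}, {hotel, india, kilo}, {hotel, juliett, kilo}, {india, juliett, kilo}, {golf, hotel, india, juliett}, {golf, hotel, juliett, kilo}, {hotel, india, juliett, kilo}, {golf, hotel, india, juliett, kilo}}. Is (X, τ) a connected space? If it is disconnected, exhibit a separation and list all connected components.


(X, τ) is disconnected; components = [{india}, {kilo}, {golf, hotel, juliett}].

Find clopen sets (U ∈ τ with X ∖ U ∈ τ):
  U = ∅, X ∖ U = {golf, hotel, india, juliett, kilo} — both open, so U is clopen.
  U = {india}, X ∖ U = {golf, hotel, juliett, kilo} — both open, so U is clopen.
  U = {kilo}, X ∖ U = {golf, hotel, india, juliett} — both open, so U is clopen.
  U = {india, kilo}, X ∖ U = {golf, hotel, juliett} — both open, so U is clopen.
  U = {golf, hotel, juliett}, X ∖ U = {india, kilo} — both open, so U is clopen.
  U = {golf, hotel, india, juliett}, X ∖ U = {kilo} — both open, so U is clopen.
  U = {golf, hotel, juliett, kilo}, X ∖ U = {india} — both open, so U is clopen.
  U = {golf, hotel, india, juliett, kilo}, X ∖ U = ∅ — both open, so U is clopen.
Nontrivial clopen(s) exist: e.g. {india, kilo}. So (X, τ) is disconnected.
Compute connected components by grouping points that agree on all clopens:
  component: {india}
  component: {kilo}
  component: {golf, hotel, juliett}


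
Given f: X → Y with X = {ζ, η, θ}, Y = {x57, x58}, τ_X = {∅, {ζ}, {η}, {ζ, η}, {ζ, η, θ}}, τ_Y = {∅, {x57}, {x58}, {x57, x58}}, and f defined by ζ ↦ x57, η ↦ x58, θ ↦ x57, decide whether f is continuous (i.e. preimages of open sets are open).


f is NOT continuous.

Compute f^{-1}(U) for each U ∈ τ_Y:
  U = ∅: f^{-1}(U) = ∅ ∈ τ_X ✓.
  U = {x57}: f^{-1}(U) = {ζ, θ} ∉ τ_X ✗.
  U = {x58}: f^{-1}(U) = {η} ∈ τ_X ✓.
  U = {x57, x58}: f^{-1}(U) = {ζ, η, θ} ∈ τ_X ✓.
Found U = {x57} with f^{-1}(U) = {ζ, θ} not in τ_X. Therefore f is NOT continuous.


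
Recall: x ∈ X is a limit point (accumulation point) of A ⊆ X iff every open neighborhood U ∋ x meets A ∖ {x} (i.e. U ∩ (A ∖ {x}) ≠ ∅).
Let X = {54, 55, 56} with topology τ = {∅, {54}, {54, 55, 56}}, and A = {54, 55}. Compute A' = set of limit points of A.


A' = {55, 56}

For each x ∈ X, list the open sets U ∈ τ with x ∈ U, then check whether U ∩ (A ∖ {x}) ≠ ∅ for every such U.
  x = 54: open {54} ∋ x has {54} ∩ (A ∖ {54}) = ∅, so x is NOT a limit point.
  x = 55: opens ∋ x are {54, 55, 56}; each meets A ∖ {55}, so x IS a limit point.
  x = 56: opens ∋ x are {54, 55, 56}; each meets A ∖ {56}, so x IS a limit point.
Collecting: A' = {55, 56}.


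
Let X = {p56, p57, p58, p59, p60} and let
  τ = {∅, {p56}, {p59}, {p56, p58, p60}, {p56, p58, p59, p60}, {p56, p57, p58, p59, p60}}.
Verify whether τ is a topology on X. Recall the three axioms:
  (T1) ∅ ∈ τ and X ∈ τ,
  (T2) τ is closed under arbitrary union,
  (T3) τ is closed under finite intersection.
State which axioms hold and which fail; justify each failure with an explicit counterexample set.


τ is NOT a topology on X.

Axiom (T1): ∅ ∈ τ? Yes; X ∈ τ? Yes.
Axiom (T2/T3): check pairwise unions and intersections of members of τ.
Counterexample for (T2): {p56} ∪ {p59} = {p56, p59} ∉ τ. Therefore τ is NOT a topology.


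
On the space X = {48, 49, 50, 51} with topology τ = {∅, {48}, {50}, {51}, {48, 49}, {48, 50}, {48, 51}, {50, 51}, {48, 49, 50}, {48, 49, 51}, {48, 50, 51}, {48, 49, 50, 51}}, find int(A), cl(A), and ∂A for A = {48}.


int(A) = {48}, cl(A) = {48, 49}, ∂A = {49}.

Closed sets in (X, τ) are complements of opens:
  closed(X, τ) = {∅, {49}, {50}, {51}, {48, 49}, {49, 50}, {49, 51}, {50, 51}, {48, 49, 50}, {48, 49, 51}, {49, 50, 51}, {48, 49, 50, 51}}.
int(A) = ⋃ {U ∈ τ : U ⊆ A}. Opens contained in A: ∅, {48}.
Taking the union of these: int(A) = {48}.
cl(A) = ⋂ {C closed : A ⊆ C}. Closed sets containing A: {48, 49}, {48, 49, 50}, {48, 49, 51}, {48, 49, 50, 51}.
Intersecting these: cl(A) = {48, 49}.
∂A = cl(A) ∖ int(A) = {48, 49} ∖ {48} = {49}.


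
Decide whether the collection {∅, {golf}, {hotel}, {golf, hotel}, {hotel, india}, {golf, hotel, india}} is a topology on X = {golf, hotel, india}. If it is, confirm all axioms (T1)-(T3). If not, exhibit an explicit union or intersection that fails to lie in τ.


τ IS a topology on X.

Axiom (T1): ∅ ∈ τ? Yes; X ∈ τ? Yes.
Axiom (T2/T3): check pairwise unions and intersections of members of τ.
All pairwise intersections and unions checked — each lies in τ. Therefore τ satisfies (T1), (T2), (T3): it IS a topology on X.


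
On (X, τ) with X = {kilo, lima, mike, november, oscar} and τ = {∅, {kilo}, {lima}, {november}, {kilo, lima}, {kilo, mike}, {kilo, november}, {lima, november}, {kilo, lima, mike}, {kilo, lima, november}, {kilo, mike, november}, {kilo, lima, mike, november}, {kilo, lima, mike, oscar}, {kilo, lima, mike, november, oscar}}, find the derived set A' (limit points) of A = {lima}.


A' = {oscar}

For each x ∈ X, list the open sets U ∈ τ with x ∈ U, then check whether U ∩ (A ∖ {x}) ≠ ∅ for every such U.
  x = kilo: open {kilo} ∋ x has {kilo} ∩ (A ∖ {kilo}) = ∅, so x is NOT a limit point.
  x = lima: open {lima} ∋ x has {lima} ∩ (A ∖ {lima}) = ∅, so x is NOT a limit point.
  x = mike: open {kilo, mike} ∋ x has {kilo, mike} ∩ (A ∖ {mike}) = ∅, so x is NOT a limit point.
  x = november: open {november} ∋ x has {november} ∩ (A ∖ {november}) = ∅, so x is NOT a limit point.
  x = oscar: opens ∋ x are {kilo, lima, mike, oscar}, {kilo, lima, mike, november, oscar}; each meets A ∖ {oscar}, so x IS a limit point.
Collecting: A' = {oscar}.


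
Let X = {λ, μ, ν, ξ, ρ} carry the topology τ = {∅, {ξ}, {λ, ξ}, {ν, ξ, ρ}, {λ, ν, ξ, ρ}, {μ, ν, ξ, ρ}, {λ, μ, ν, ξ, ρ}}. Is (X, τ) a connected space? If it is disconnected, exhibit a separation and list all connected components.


(X, τ) is connected.

Find clopen sets (U ∈ τ with X ∖ U ∈ τ):
  U = ∅, X ∖ U = {λ, μ, ν, ξ, ρ} — both open, so U is clopen.
  U = {λ, μ, ν, ξ, ρ}, X ∖ U = ∅ — both open, so U is clopen.
Only trivial clopens (∅ and X) exist, so (X, τ) is connected.
Compute connected components by grouping points that agree on all clopens:
  component: {λ, μ, ν, ξ, ρ}


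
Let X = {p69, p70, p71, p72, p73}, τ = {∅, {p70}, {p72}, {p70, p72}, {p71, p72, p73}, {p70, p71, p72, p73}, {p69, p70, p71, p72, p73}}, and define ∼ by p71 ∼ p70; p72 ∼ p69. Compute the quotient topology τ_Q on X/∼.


X/∼ = {[p69=p72], [p70=p71], [p73]}; |τ_Q| = 2.

Equivalence classes: [p69=p72], [p70=p71], [p73].
Quotient map π: X → X/∼ sends p69 ↦ [p69=p72], p70 ↦ [p70=p71], p71 ↦ [p70=p71], p72 ↦ [p69=p72], p73 ↦ [p73].
For each subset V ⊆ X/∼, compute π^{-1}(V) ⊆ X and check whether π^{-1}(V) ∈ τ. V is open in τ_Q iff π^{-1}(V) ∈ τ.
  V = {}: π^{-1}(V) = ∅ ∈ τ ✓.
  V = {[p69=p72]}: π^{-1}(V) = {p69, p72} ∉ τ ✗.
  V = {[p70=p71]}: π^{-1}(V) = {p70, p71} ∉ τ ✗.
  V = {[p69=p72], [p70=p71]}: π^{-1}(V) = {p69, p70, p71, p72} ∉ τ ✗.
  V = {[p73]}: π^{-1}(V) = {p73} ∉ τ ✗.
  V = {[p69=p72], [p73]}: π^{-1}(V) = {p69, p72, p73} ∉ τ ✗.
  V = {[p70=p71], [p73]}: π^{-1}(V) = {p70, p71, p73} ∉ τ ✗.
  V = {[p69=p72], [p70=p71], [p73]}: π^{-1}(V) = {p69, p70, p71, p72, p73} ∈ τ ✓.
Open sets in the quotient: τ_Q = {{}, {[p69=p72], [p70=p71], [p73]}} (2 elements).


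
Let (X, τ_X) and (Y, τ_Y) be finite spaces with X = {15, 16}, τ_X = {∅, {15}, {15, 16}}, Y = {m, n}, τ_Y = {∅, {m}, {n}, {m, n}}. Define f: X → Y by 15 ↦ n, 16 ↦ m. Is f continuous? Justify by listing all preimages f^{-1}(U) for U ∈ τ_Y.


f is NOT continuous.

Compute f^{-1}(U) for each U ∈ τ_Y:
  U = ∅: f^{-1}(U) = ∅ ∈ τ_X ✓.
  U = {m}: f^{-1}(U) = {16} ∉ τ_X ✗.
  U = {n}: f^{-1}(U) = {15} ∈ τ_X ✓.
  U = {m, n}: f^{-1}(U) = {15, 16} ∈ τ_X ✓.
Found U = {m} with f^{-1}(U) = {16} not in τ_X. Therefore f is NOT continuous.


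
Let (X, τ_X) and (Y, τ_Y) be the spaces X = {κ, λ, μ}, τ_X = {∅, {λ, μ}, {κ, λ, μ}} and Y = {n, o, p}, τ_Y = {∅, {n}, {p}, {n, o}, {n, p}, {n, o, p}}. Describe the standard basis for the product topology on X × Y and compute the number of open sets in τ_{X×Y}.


Basis B = {∅ × ∅, {λ, μ} × {n}, {λ, μ} × {p}, {κ, λ, μ} × {n}, {κ, λ, μ} × {p}, {λ, μ} × {n, o}, {λ, μ} × {n, p}, {κ, λ, μ} × {n, o}, {κ, λ, μ} × {n, p}, {λ, μ} × {n, o, p}, {κ, λ, μ} × {n, o, p}}; |τ_{X×Y}| = 18.

Enumerate products U × V with U ∈ τ_X, V ∈ τ_Y (deduplicated):
  ∅ × ∅ = {} (∅)
  {λ, μ} × {n} = {(λ,n), (μ,n)}
  {λ, μ} × {p} = {(λ,p), (μ,p)}
  {κ, λ, μ} × {n} = {(κ,n), (λ,n), (μ,n)}
  {κ, λ, μ} × {p} = {(κ,p), (λ,p), (μ,p)}
  {λ, μ} × {n, o} = {(λ,n), (λ,o), (μ,n), (μ,o)}
  {λ, μ} × {n, p} = {(λ,n), (λ,p), (μ,n), (μ,p)}
  {κ, λ, μ} × {n, o} = {(κ,n), (κ,o), (λ,n), (λ,o), (μ,n), (μ,o)}
  {κ, λ, μ} × {n, p} = {(κ,n), (κ,p), (λ,n), (λ,p), (μ,n), (μ,p)}
  {λ, μ} × {n, o, p} = {(λ,n), (λ,o), (λ,p), (μ,n), (μ,o), (μ,p)}
  {κ, λ, μ} × {n, o, p} = {(κ,n), (κ,o), (κ,p), (λ,n), (λ,o), (λ,p), (μ,n), (μ,o), (μ,p)}
These 11 distinct sets form the basis B.
Close under arbitrary unions to get τ_{X×Y}; counting gives |τ_{X×Y}| = 18.


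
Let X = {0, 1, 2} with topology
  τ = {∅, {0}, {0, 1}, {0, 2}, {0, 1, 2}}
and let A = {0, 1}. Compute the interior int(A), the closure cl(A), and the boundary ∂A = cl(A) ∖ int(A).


int(A) = {0, 1}, cl(A) = {0, 1, 2}, ∂A = {2}.

Closed sets in (X, τ) are complements of opens:
  closed(X, τ) = {∅, {1}, {2}, {1, 2}, {0, 1, 2}}.
int(A) = ⋃ {U ∈ τ : U ⊆ A}. Opens contained in A: ∅, {0}, {0, 1}.
Taking the union of these: int(A) = {0, 1}.
cl(A) = ⋂ {C closed : A ⊆ C}. Closed sets containing A: {0, 1, 2}.
Intersecting these: cl(A) = {0, 1, 2}.
∂A = cl(A) ∖ int(A) = {0, 1, 2} ∖ {0, 1} = {2}.


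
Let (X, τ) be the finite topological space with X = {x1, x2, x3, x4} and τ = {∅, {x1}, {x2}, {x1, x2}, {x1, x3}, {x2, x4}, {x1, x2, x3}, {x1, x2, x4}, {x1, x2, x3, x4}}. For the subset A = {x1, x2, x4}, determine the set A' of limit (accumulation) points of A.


A' = {x3, x4}

For each x ∈ X, list the open sets U ∈ τ with x ∈ U, then check whether U ∩ (A ∖ {x}) ≠ ∅ for every such U.
  x = x1: open {x1} ∋ x has {x1} ∩ (A ∖ {x1}) = ∅, so x is NOT a limit point.
  x = x2: open {x2} ∋ x has {x2} ∩ (A ∖ {x2}) = ∅, so x is NOT a limit point.
  x = x3: opens ∋ x are {x1, x3}, {x1, x2, x3}, {x1, x2, x3, x4}; each meets A ∖ {x3}, so x IS a limit point.
  x = x4: opens ∋ x are {x2, x4}, {x1, x2, x4}, {x1, x2, x3, x4}; each meets A ∖ {x4}, so x IS a limit point.
Collecting: A' = {x3, x4}.


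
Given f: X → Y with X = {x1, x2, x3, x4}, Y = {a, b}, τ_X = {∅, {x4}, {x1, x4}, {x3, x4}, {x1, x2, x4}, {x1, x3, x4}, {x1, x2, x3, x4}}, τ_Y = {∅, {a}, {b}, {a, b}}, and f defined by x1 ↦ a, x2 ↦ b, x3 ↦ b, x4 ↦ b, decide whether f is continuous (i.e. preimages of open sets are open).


f is NOT continuous.

Compute f^{-1}(U) for each U ∈ τ_Y:
  U = ∅: f^{-1}(U) = ∅ ∈ τ_X ✓.
  U = {a}: f^{-1}(U) = {x1} ∉ τ_X ✗.
  U = {b}: f^{-1}(U) = {x2, x3, x4} ∉ τ_X ✗.
  U = {a, b}: f^{-1}(U) = {x1, x2, x3, x4} ∈ τ_X ✓.
Found U = {a} with f^{-1}(U) = {x1} not in τ_X. Therefore f is NOT continuous.


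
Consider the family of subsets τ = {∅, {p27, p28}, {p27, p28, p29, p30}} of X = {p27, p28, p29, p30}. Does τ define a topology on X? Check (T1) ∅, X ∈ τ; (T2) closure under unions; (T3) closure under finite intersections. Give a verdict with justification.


τ IS a topology on X.

Axiom (T1): ∅ ∈ τ? Yes; X ∈ τ? Yes.
Axiom (T2/T3): check pairwise unions and intersections of members of τ.
All pairwise intersections and unions checked — each lies in τ. Therefore τ satisfies (T1), (T2), (T3): it IS a topology on X.


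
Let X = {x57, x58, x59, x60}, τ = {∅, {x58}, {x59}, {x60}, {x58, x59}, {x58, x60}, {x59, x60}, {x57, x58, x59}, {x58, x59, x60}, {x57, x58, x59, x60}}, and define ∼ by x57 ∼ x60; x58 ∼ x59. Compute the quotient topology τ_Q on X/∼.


X/∼ = {[x57=x60], [x58=x59]}; |τ_Q| = 3.

Equivalence classes: [x57=x60], [x58=x59].
Quotient map π: X → X/∼ sends x57 ↦ [x57=x60], x58 ↦ [x58=x59], x59 ↦ [x58=x59], x60 ↦ [x57=x60].
For each subset V ⊆ X/∼, compute π^{-1}(V) ⊆ X and check whether π^{-1}(V) ∈ τ. V is open in τ_Q iff π^{-1}(V) ∈ τ.
  V = {}: π^{-1}(V) = ∅ ∈ τ ✓.
  V = {[x57=x60]}: π^{-1}(V) = {x57, x60} ∉ τ ✗.
  V = {[x58=x59]}: π^{-1}(V) = {x58, x59} ∈ τ ✓.
  V = {[x57=x60], [x58=x59]}: π^{-1}(V) = {x57, x58, x59, x60} ∈ τ ✓.
Open sets in the quotient: τ_Q = {{}, {[x58=x59]}, {[x57=x60], [x58=x59]}} (3 elements).


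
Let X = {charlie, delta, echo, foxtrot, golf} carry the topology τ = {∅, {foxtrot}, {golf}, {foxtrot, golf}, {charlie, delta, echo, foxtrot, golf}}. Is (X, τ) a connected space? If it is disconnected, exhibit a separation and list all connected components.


(X, τ) is connected.

Find clopen sets (U ∈ τ with X ∖ U ∈ τ):
  U = ∅, X ∖ U = {charlie, delta, echo, foxtrot, golf} — both open, so U is clopen.
  U = {charlie, delta, echo, foxtrot, golf}, X ∖ U = ∅ — both open, so U is clopen.
Only trivial clopens (∅ and X) exist, so (X, τ) is connected.
Compute connected components by grouping points that agree on all clopens:
  component: {charlie, delta, echo, foxtrot, golf}


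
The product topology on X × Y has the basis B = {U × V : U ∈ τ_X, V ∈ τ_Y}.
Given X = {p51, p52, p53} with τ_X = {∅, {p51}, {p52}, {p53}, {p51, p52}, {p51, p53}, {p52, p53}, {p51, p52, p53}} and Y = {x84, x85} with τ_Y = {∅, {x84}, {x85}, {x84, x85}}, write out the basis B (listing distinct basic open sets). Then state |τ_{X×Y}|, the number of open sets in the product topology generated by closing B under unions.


Basis B = {∅ × ∅, {p51} × {x84}, {p51} × {x85}, {p52} × {x84}, {p52} × {x85}, {p53} × {x84}, {p53} × {x85}, {p51} × {x84, x85}, {p51, p52} × {x84}, {p51, p53} × {x84}, {p51, p52} × {x85}, {p51, p53} × {x85}, {p52} × {x84, x85}, {p52, p53} × {x84}, {p52, p53} × {x85}, {p53} × {x84, x85}, {p51, p52, p53} × {x84}, {p51, p52, p53} × {x85}, {p51, p52} × {x84, x85}, {p51, p53} × {x84, x85}, {p52, p53} × {x84, x85}, {p51, p52, p53} × {x84, x85}}; |τ_{X×Y}| = 64.

Enumerate products U × V with U ∈ τ_X, V ∈ τ_Y (deduplicated):
  ∅ × ∅ = {} (∅)
  {p51} × {x84} = {(p51,x84)}
  {p51} × {x85} = {(p51,x85)}
  {p52} × {x84} = {(p52,x84)}
  {p52} × {x85} = {(p52,x85)}
  {p53} × {x84} = {(p53,x84)}
  {p53} × {x85} = {(p53,x85)}
  {p51} × {x84, x85} = {(p51,x84), (p51,x85)}
  {p51, p52} × {x84} = {(p51,x84), (p52,x84)}
  {p51, p53} × {x84} = {(p51,x84), (p53,x84)}
  {p51, p52} × {x85} = {(p51,x85), (p52,x85)}
  {p51, p53} × {x85} = {(p51,x85), (p53,x85)}
  {p52} × {x84, x85} = {(p52,x84), (p52,x85)}
  {p52, p53} × {x84} = {(p52,x84), (p53,x84)}
  {p52, p53} × {x85} = {(p52,x85), (p53,x85)}
  {p53} × {x84, x85} = {(p53,x84), (p53,x85)}
  {p51, p52, p53} × {x84} = {(p51,x84), (p52,x84), (p53,x84)}
  {p51, p52, p53} × {x85} = {(p51,x85), (p52,x85), (p53,x85)}
  {p51, p52} × {x84, x85} = {(p51,x84), (p51,x85), (p52,x84), (p52,x85)}
  {p51, p53} × {x84, x85} = {(p51,x84), (p51,x85), (p53,x84), (p53,x85)}
  {p52, p53} × {x84, x85} = {(p52,x84), (p52,x85), (p53,x84), (p53,x85)}
  {p51, p52, p53} × {x84, x85} = {(p51,x84), (p51,x85), (p52,x84), (p52,x85), (p53,x84), (p53,x85)}
These 22 distinct sets form the basis B.
Close under arbitrary unions to get τ_{X×Y}; counting gives |τ_{X×Y}| = 64.


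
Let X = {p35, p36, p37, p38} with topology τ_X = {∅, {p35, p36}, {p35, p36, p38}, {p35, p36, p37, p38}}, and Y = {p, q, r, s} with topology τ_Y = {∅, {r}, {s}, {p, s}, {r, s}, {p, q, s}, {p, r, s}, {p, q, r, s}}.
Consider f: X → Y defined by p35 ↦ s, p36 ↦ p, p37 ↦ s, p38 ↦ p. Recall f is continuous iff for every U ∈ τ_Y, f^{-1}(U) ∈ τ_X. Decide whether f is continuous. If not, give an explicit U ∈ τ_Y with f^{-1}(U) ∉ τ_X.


f is NOT continuous.

Compute f^{-1}(U) for each U ∈ τ_Y:
  U = ∅: f^{-1}(U) = ∅ ∈ τ_X ✓.
  U = {r}: f^{-1}(U) = ∅ ∈ τ_X ✓.
  U = {s}: f^{-1}(U) = {p35, p37} ∉ τ_X ✗.
  U = {p, s}: f^{-1}(U) = {p35, p36, p37, p38} ∈ τ_X ✓.
  U = {r, s}: f^{-1}(U) = {p35, p37} ∉ τ_X ✗.
  U = {p, q, s}: f^{-1}(U) = {p35, p36, p37, p38} ∈ τ_X ✓.
  U = {p, r, s}: f^{-1}(U) = {p35, p36, p37, p38} ∈ τ_X ✓.
  U = {p, q, r, s}: f^{-1}(U) = {p35, p36, p37, p38} ∈ τ_X ✓.
Found U = {s} with f^{-1}(U) = {p35, p37} not in τ_X. Therefore f is NOT continuous.


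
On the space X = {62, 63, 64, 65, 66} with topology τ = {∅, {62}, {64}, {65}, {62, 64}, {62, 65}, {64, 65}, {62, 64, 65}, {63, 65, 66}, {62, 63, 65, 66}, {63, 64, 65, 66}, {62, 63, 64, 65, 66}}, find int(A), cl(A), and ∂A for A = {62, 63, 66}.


int(A) = {62}, cl(A) = {62, 63, 66}, ∂A = {63, 66}.

Closed sets in (X, τ) are complements of opens:
  closed(X, τ) = {∅, {62}, {64}, {62, 64}, {63, 66}, {62, 63, 66}, {63, 64, 66}, {63, 65, 66}, {62, 63, 64, 66}, {62, 63, 65, 66}, {63, 64, 65, 66}, {62, 63, 64, 65, 66}}.
int(A) = ⋃ {U ∈ τ : U ⊆ A}. Opens contained in A: ∅, {62}.
Taking the union of these: int(A) = {62}.
cl(A) = ⋂ {C closed : A ⊆ C}. Closed sets containing A: {62, 63, 66}, {62, 63, 64, 66}, {62, 63, 65, 66}, {62, 63, 64, 65, 66}.
Intersecting these: cl(A) = {62, 63, 66}.
∂A = cl(A) ∖ int(A) = {62, 63, 66} ∖ {62} = {63, 66}.


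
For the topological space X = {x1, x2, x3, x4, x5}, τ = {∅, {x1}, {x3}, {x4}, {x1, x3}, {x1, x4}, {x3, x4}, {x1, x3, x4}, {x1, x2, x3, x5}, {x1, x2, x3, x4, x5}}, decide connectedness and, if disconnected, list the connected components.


(X, τ) is disconnected; components = [{x4}, {x1, x2, x3, x5}].

Find clopen sets (U ∈ τ with X ∖ U ∈ τ):
  U = ∅, X ∖ U = {x1, x2, x3, x4, x5} — both open, so U is clopen.
  U = {x4}, X ∖ U = {x1, x2, x3, x5} — both open, so U is clopen.
  U = {x1, x2, x3, x5}, X ∖ U = {x4} — both open, so U is clopen.
  U = {x1, x2, x3, x4, x5}, X ∖ U = ∅ — both open, so U is clopen.
Nontrivial clopen(s) exist: e.g. {x1, x2, x3, x5}. So (X, τ) is disconnected.
Compute connected components by grouping points that agree on all clopens:
  component: {x4}
  component: {x1, x2, x3, x5}


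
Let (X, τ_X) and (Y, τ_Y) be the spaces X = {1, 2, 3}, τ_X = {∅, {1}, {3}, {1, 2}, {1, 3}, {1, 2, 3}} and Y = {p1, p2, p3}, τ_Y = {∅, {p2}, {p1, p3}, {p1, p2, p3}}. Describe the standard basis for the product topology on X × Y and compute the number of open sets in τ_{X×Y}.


Basis B = {∅ × ∅, {1} × {p2}, {3} × {p2}, {1} × {p1, p3}, {1, 2} × {p2}, {1, 3} × {p2}, {3} × {p1, p3}, {1} × {p1, p2, p3}, {1, 2, 3} × {p2}, {3} × {p1, p2, p3}, {1, 2} × {p1, p3}, {1, 3} × {p1, p3}, {1, 2} × {p1, p2, p3}, {1, 3} × {p1, p2, p3}, {1, 2, 3} × {p1, p3}, {1, 2, 3} × {p1, p2, p3}}; |τ_{X×Y}| = 36.

Enumerate products U × V with U ∈ τ_X, V ∈ τ_Y (deduplicated):
  ∅ × ∅ = {} (∅)
  {1} × {p2} = {(1,p2)}
  {3} × {p2} = {(3,p2)}
  {1} × {p1, p3} = {(1,p1), (1,p3)}
  {1, 2} × {p2} = {(1,p2), (2,p2)}
  {1, 3} × {p2} = {(1,p2), (3,p2)}
  {3} × {p1, p3} = {(3,p1), (3,p3)}
  {1} × {p1, p2, p3} = {(1,p1), (1,p2), (1,p3)}
  {1, 2, 3} × {p2} = {(1,p2), (2,p2), (3,p2)}
  {3} × {p1, p2, p3} = {(3,p1), (3,p2), (3,p3)}
  {1, 2} × {p1, p3} = {(1,p1), (1,p3), (2,p1), (2,p3)}
  {1, 3} × {p1, p3} = {(1,p1), (1,p3), (3,p1), (3,p3)}
  {1, 2} × {p1, p2, p3} = {(1,p1), (1,p2), (1,p3), (2,p1), (2,p2), (2,p3)}
  {1, 3} × {p1, p2, p3} = {(1,p1), (1,p2), (1,p3), (3,p1), (3,p2), (3,p3)}
  {1, 2, 3} × {p1, p3} = {(1,p1), (1,p3), (2,p1), (2,p3), (3,p1), (3,p3)}
  {1, 2, 3} × {p1, p2, p3} = {(1,p1), (1,p2), (1,p3), (2,p1), (2,p2), (2,p3), (3,p1), (3,p2), (3,p3)}
These 16 distinct sets form the basis B.
Close under arbitrary unions to get τ_{X×Y}; counting gives |τ_{X×Y}| = 36.
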